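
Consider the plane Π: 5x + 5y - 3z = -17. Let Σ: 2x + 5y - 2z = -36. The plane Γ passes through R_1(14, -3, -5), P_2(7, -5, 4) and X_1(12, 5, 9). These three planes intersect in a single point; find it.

R_1P_2 = (-7, -2, 9), R_1X_1 = (-2, 8, 14); a normal to Γ is R_1P_2 × R_1X_1 = (-100, 80, -60).
Using R_1: Γ has equation -100x + 80y - 60z = -1340.
Solving the 3×3 linear system 5x + 5y - 3z = -17, 2x + 5y - 2z = -36, -100x + 80y - 60z = -1340 (e.g. by elimination or Cramer's rule, determinant = -1080) gives (6, -10, -1).

(6, -10, -1)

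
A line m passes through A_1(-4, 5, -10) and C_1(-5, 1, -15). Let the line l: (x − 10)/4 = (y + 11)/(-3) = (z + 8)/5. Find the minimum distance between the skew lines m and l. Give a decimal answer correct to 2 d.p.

4.98

A direction vector for m is C_1 − A_1 = (-1, -4, -5).
l has direction (4, -3, 5) through (10, -11, -8).
Common perpendicular direction n = (-1, -4, -5) × (4, -3, 5) = (-35, -15, 19).
With w = (10, -11, -8) − (-4, 5, -10) = (14, -16, 2), w · n = -212.
Distance = |w · n| / |n| = |-212| / √1811 ≈ 4.98.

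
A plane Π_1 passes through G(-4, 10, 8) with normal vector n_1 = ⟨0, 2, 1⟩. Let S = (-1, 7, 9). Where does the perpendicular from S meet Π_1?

Π_1: n_1·r = n_1·G gives 2y + z = 28.
Foot = S − λn with λ = (n·S − d)/|n|² = (23 − 28)/5 = -1.
Foot = (-1, 7, 9) − (-1)·(0, 2, 1) = (-1, 9, 10).

(-1, 9, 10)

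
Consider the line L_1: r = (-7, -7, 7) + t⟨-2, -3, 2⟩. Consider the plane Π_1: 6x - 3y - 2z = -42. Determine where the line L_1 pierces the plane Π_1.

(-9, -10, 9)

Substitute r = (-7, -7, 7) + t(-2, -3, 2) into the plane: -35 + (-7)t = -42, so t = 1.
Intersection: (-7, -7, 7) + 1·(-2, -3, 2) = (-9, -10, 9).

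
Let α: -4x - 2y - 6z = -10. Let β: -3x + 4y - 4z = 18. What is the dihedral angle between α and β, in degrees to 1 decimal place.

cos θ = |n₁·n₂| / (|n₁||n₂|) = |28| / (√56 · √41).
θ = arccos(0.58435) ≈ 54.2°.

54.2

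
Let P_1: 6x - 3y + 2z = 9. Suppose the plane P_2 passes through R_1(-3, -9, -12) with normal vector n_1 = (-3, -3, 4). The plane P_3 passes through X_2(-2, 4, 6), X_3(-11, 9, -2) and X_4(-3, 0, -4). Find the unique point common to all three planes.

P_2: n_1·r = n_1·R_1 gives -3x - 3y + 4z = -12.
X_2X_3 = (-9, 5, -8), X_2X_4 = (-1, -4, -10); a normal to P_3 is X_2X_3 × X_2X_4 = (-82, -82, 41).
Using X_2: P_3 has equation -82x - 82y + 41z = 82.
Solving the 3×3 linear system 6x - 3y + 2z = 9, -3x - 3y + 4z = -12, -82x - 82y + 41z = 82 (e.g. by elimination or Cramer's rule, determinant = 1845) gives (1, -5, -6).

(1, -5, -6)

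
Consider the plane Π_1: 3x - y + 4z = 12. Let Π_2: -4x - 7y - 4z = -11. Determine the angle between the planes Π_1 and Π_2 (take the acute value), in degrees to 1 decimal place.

62.8

cos θ = |n₁·n₂| / (|n₁||n₂|) = |-21| / (√26 · √81).
θ = arccos(0.45760) ≈ 62.8°.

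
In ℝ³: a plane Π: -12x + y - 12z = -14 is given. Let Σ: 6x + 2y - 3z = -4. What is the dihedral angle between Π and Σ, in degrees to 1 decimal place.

73.4

cos θ = |n₁·n₂| / (|n₁||n₂|) = |-34| / (√289 · √49).
θ = arccos(0.28571) ≈ 73.4°.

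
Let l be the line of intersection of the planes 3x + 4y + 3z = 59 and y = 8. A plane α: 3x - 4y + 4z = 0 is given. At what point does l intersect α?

Direction of l: (3, 4, 3) × (0, 1, 0) = (-3, 0, 3).
A point on l: solving the two plane equations with x = 7 gives (7, 8, 2).
Substitute r = (7, 8, 2) + t(-3, 0, 3) into the plane: -3 + 3t = 0, so t = 1.
Intersection: (7, 8, 2) + 1·(-3, 0, 3) = (4, 8, 5).

(4, 8, 5)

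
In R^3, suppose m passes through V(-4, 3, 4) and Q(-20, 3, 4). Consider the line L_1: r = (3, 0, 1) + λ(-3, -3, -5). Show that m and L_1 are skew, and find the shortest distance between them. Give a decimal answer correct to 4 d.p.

1.0290

A direction vector for m is Q − V = (-16, 0, 0).
Common perpendicular direction n = (-16, 0, 0) × (-3, -3, -5) = (0, -80, 48).
With w = (3, 0, 1) − (-4, 3, 4) = (7, -3, -3), w · n = 96.
Since n ≠ 0 the lines are not parallel, and w · n = 96 ≠ 0 so they do not intersect; hence they are skew.
Distance = |w · n| / |n| = |96| / √8704 ≈ 1.0290.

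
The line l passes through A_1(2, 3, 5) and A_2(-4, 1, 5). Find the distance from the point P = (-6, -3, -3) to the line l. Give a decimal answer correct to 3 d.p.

8.602

A direction vector for l is A_2 − A_1 = (-6, -2, 0).
Taking (2, 3, 5) on l with direction v = (-6, -2, 0): w = P − (2, 3, 5) = (-8, -6, -8), and w × v = (-16, 48, -20).
Distance = |w × v| / |v| = √2960 / √40 ≈ 8.602.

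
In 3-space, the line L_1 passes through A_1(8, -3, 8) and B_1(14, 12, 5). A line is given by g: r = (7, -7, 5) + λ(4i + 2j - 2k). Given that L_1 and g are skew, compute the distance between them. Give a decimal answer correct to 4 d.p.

3.1305

A direction vector for L_1 is B_1 − A_1 = (6, 15, -3).
Common perpendicular direction n = (6, 15, -3) × (4, 2, -2) = (-24, 0, -48).
With w = (7, -7, 5) − (8, -3, 8) = (-1, -4, -3), w · n = 168.
Distance = |w · n| / |n| = |168| / √2880 ≈ 3.1305.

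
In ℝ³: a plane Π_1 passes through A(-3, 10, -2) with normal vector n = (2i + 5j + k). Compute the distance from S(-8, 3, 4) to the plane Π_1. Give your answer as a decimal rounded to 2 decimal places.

7.12

Π_1: n·r = n·A gives 2x + 5y + z = 42.
n·S − d = (2)·(-8) + (5)·(3) + (1)·(4) − 42 = -39; |n| = √30.
Distance = |-39| / √30 = 39/√30 ≈ 7.12.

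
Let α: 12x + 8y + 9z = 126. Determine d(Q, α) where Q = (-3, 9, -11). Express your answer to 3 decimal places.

11.118

n·Q − d = (12)·(-3) + (8)·(9) + (9)·(-11) − 126 = -189; |n| = √289.
Distance = |-189| / √289 = 189/√289 ≈ 11.118.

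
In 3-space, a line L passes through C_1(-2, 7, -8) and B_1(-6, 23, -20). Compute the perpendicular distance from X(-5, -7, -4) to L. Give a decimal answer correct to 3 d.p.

7.649

A direction vector for L is B_1 − C_1 = (-4, 16, -12).
Taking (-2, 7, -8) on L with direction v = (-4, 16, -12): w = X − (-2, 7, -8) = (-3, -14, 4), and w × v = (104, -52, -104).
Distance = |w × v| / |v| = √24336 / √416 ≈ 7.649.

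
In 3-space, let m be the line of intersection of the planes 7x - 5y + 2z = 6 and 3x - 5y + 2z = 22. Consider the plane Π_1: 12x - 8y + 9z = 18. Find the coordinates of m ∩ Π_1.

Direction of m: (7, -5, 2) × (3, -5, 2) = (0, -8, -20).
A point on m: solving the two plane equations with y = -8 gives (-4, -8, -3).
Substitute r = (-4, -8, -3) + t(0, -8, -20) into the plane: -11 + (-116)t = 18, so t = -1/4.
Intersection: (-4, -8, -3) + (-1/4)·(0, -8, -20) = (-4, -6, 2).

(-4, -6, 2)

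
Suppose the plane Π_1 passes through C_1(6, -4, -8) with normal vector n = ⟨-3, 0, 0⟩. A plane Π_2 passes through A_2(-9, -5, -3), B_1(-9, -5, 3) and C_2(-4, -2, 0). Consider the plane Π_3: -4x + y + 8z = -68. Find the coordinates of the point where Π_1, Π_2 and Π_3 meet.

Π_1: n·r = n·C_1 gives -3x = -18.
A_2B_1 = (0, 0, 6), A_2C_2 = (5, 3, 3); a normal to Π_2 is A_2B_1 × A_2C_2 = (-18, 30, 0).
Using A_2: Π_2 has equation -18x + 30y = 12.
Solving the 3×3 linear system -3x = -18, -18x + 30y = 12, -4x + y + 8z = -68 (e.g. by elimination or Cramer's rule, determinant = -720) gives (6, 4, -6).

(6, 4, -6)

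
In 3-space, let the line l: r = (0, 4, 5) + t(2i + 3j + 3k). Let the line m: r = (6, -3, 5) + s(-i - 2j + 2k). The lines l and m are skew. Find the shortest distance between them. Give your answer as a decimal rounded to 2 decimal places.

Common perpendicular direction n = (2, 3, 3) × (-1, -2, 2) = (12, -7, -1).
With w = (6, -3, 5) − (0, 4, 5) = (6, -7, 0), w · n = 121.
Distance = |w · n| / |n| = |121| / √194 ≈ 8.69.

8.69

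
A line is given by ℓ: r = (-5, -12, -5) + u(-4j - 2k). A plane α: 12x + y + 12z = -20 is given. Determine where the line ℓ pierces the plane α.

Substitute r = (-5, -12, -5) + t(0, -4, -2) into the plane: -132 + (-28)t = -20, so t = -4.
Intersection: (-5, -12, -5) + (-4)·(0, -4, -2) = (-5, 4, 3).

(-5, 4, 3)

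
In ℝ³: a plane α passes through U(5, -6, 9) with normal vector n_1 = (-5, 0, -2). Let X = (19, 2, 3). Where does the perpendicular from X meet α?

(9, 2, -1)

α: n_1·r = n_1·U gives -5x - 2z = -43.
Foot = X − λn with λ = (n·X − d)/|n|² = (-101 − (-43))/29 = -2.
Foot = (19, 2, 3) − (-2)·(-5, 0, -2) = (9, 2, -1).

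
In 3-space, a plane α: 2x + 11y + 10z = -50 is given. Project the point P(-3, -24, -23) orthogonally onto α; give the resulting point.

(1, -2, -3)

Foot = P − λn with λ = (n·P − d)/|n|² = (-500 − (-50))/225 = -2.
Foot = (-3, -24, -23) − (-2)·(2, 11, 10) = (1, -2, -3).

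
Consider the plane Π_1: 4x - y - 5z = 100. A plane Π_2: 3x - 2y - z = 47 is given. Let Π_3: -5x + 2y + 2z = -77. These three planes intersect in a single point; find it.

(9, -4, -12)

Solving the 3×3 linear system 4x - y - 5z = 100, 3x - 2y - z = 47, -5x + 2y + 2z = -77 (e.g. by elimination or Cramer's rule, determinant = 13) gives (9, -4, -12).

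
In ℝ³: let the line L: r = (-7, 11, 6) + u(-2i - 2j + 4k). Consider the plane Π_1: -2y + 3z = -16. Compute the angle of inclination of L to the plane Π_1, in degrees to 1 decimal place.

sin θ = |n·v| / (|n||v|) = |16| / (√13 · √24) = 0.90582.
θ ≈ 64.9°.

64.9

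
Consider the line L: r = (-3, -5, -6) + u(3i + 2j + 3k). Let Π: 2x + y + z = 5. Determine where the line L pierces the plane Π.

Substitute r = (-3, -5, -6) + t(3, 2, 3) into the plane: -17 + 11t = 5, so t = 2.
Intersection: (-3, -5, -6) + 2·(3, 2, 3) = (3, -1, 0).

(3, -1, 0)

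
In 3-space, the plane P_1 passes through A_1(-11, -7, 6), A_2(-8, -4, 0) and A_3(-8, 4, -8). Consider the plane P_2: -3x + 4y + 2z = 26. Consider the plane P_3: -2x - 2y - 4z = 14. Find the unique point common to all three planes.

(-12, -5, 5)

A_1A_2 = (3, 3, -6), A_1A_3 = (3, 11, -14); a normal to P_1 is A_1A_2 × A_1A_3 = (24, 24, 24).
Using A_1: P_1 has equation 24x + 24y + 24z = -288.
Solving the 3×3 linear system 24x + 24y + 24z = -288, -3x + 4y + 2z = 26, -2x - 2y - 4z = 14 (e.g. by elimination or Cramer's rule, determinant = -336) gives (-12, -5, 5).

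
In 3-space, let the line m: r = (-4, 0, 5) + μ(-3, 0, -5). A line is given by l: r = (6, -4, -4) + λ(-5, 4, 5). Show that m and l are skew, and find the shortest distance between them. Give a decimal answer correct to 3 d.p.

Common perpendicular direction n = (-3, 0, -5) × (-5, 4, 5) = (20, 40, -12).
With w = (6, -4, -4) − (-4, 0, 5) = (10, -4, -9), w · n = 148.
Since n ≠ 0 the lines are not parallel, and w · n = 148 ≠ 0 so they do not intersect; hence they are skew.
Distance = |w · n| / |n| = |148| / √2144 ≈ 3.196.

3.196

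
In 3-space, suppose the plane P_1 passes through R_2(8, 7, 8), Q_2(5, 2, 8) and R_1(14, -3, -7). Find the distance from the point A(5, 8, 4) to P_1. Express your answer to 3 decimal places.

R_2Q_2 = (-3, -5, 0), R_2R_1 = (6, -10, -15); a normal to P_1 is R_2Q_2 × R_2R_1 = (75, -45, 60).
Using R_2: P_1 has equation 75x - 45y + 60z = 765.
n·A − d = (75)·(5) + (-45)·(8) + (60)·(4) − 765 = -510; |n| = √11250.
Distance = |-510| / √11250 = 510/√11250 ≈ 4.808.

4.808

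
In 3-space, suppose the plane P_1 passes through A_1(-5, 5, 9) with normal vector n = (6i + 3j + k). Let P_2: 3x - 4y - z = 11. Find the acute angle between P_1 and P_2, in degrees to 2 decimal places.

81.69

P_1: n·r = n·A_1 gives 6x + 3y + z = -6.
cos θ = |n₁·n₂| / (|n₁||n₂|) = |5| / (√46 · √26).
θ = arccos(0.14458) ≈ 81.69°.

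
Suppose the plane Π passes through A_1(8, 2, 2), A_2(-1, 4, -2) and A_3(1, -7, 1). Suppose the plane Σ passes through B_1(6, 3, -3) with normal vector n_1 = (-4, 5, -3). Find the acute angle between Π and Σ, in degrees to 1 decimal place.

87.0

A_1A_2 = (-9, 2, -4), A_1A_3 = (-7, -9, -1); a normal to Π is A_1A_2 × A_1A_3 = (-38, 19, 95).
Using A_1: Π has equation -38x + 19y + 95z = -76.
Σ: n_1·r = n_1·B_1 gives -4x + 5y - 3z = 0.
cos θ = |n₁·n₂| / (|n₁||n₂|) = |-38| / (√10830 · √50).
θ = arccos(0.05164) ≈ 87.0°.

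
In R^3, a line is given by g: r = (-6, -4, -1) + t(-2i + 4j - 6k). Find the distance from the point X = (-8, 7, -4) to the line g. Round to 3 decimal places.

7.498

Taking (-6, -4, -1) on g with direction v = (-2, 4, -6): w = X − (-6, -4, -1) = (-2, 11, -3), and w × v = (-54, -6, 14).
Distance = |w × v| / |v| = √3148 / √56 ≈ 7.498.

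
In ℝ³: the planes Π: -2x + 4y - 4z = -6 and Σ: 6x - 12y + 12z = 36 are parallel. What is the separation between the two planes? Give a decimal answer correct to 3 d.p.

Rescale Σ by 1/(-3): -2x + 4y - 4z = -12. Then distance = |-6 − (-12)| / √36 ≈ 1.000.

1.000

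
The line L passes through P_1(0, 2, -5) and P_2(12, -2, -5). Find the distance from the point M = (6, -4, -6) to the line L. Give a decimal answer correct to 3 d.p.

3.924

A direction vector for L is P_2 − P_1 = (12, -4, 0).
Taking (0, 2, -5) on L with direction v = (12, -4, 0): w = M − (0, 2, -5) = (6, -6, -1), and w × v = (-4, -12, 48).
Distance = |w × v| / |v| = √2464 / √160 ≈ 3.924.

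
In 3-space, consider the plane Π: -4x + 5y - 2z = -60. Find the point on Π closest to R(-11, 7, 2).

Foot = R − λn with λ = (n·R − d)/|n|² = (75 − (-60))/45 = 3.
Foot = (-11, 7, 2) − 3·(-4, 5, -2) = (1, -8, 8).

(1, -8, 8)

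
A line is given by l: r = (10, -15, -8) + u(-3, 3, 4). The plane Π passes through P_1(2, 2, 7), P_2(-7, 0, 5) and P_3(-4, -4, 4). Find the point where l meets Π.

(1, -6, 4)

P_1P_2 = (-9, -2, -2), P_1P_3 = (-6, -6, -3); a normal to Π is P_1P_2 × P_1P_3 = (-6, -15, 42).
Using P_1: Π has equation -6x - 15y + 42z = 252.
Substitute r = (10, -15, -8) + t(-3, 3, 4) into the plane: -171 + 141t = 252, so t = 3.
Intersection: (10, -15, -8) + 3·(-3, 3, 4) = (1, -6, 4).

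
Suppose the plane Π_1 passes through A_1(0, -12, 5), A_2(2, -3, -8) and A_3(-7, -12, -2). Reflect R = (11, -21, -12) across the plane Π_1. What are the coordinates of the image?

(-7, 9, 6)

A_1A_2 = (2, 9, -13), A_1A_3 = (-7, 0, -7); a normal to Π_1 is A_1A_2 × A_1A_3 = (-63, 105, 63).
Using A_1: Π_1 has equation -63x + 105y + 63z = -945.
λ = (n·R − d)/|n|² = (-3654 − (-945))/18963 = -1/7.
Reflection = R − 2λn = (11, -21, -12) − (-2/7)·(-63, 105, 63) = (-7, 9, 6).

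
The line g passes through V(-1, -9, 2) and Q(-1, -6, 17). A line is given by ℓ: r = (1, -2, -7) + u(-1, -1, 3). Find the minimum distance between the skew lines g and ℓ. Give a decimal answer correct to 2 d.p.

A direction vector for g is Q − V = (0, 3, 15).
Common perpendicular direction n = (0, 3, 15) × (-1, -1, 3) = (24, -15, 3).
With w = (1, -2, -7) − (-1, -9, 2) = (2, 7, -9), w · n = -84.
Distance = |w · n| / |n| = |-84| / √810 ≈ 2.95.

2.95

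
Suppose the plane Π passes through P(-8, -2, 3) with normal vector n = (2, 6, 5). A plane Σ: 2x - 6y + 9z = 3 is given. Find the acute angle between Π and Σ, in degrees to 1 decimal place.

Π: n·r = n·P gives 2x + 6y + 5z = -13.
cos θ = |n₁·n₂| / (|n₁||n₂|) = |13| / (√65 · √121).
θ = arccos(0.14659) ≈ 81.6°.

81.6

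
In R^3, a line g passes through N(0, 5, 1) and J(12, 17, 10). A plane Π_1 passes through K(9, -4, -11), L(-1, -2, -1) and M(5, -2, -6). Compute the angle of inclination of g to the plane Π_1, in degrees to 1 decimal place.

17.6

A direction vector for g is J − N = (12, 12, 9).
KL = (-10, 2, 10), KM = (-4, 2, 5); a normal to Π_1 is KL × KM = (-10, 10, -12).
Using K: Π_1 has equation -10x + 10y - 12z = 2.
sin θ = |n·v| / (|n||v|) = |-108| / (√344 · √369) = 0.30313.
θ ≈ 17.6°.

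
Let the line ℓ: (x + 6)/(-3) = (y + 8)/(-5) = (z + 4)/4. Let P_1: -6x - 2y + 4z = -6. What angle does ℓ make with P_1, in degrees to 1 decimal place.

56.3

ℓ has direction (-3, -5, 4) through (-6, -8, -4).
sin θ = |n·v| / (|n||v|) = |44| / (√56 · √50) = 0.83152.
θ ≈ 56.3°.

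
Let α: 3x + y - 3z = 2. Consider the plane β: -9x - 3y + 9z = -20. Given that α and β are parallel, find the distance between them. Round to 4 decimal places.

Rescale β by 1/(-3): 3x + y - 3z = 20/3. Then distance = |2 − (20/3)| / √19 ≈ 1.0706.

1.0706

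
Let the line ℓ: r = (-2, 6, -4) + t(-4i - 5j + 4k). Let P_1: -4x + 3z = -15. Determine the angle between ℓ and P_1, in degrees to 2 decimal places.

sin θ = |n·v| / (|n||v|) = |28| / (√25 · √57) = 0.74174.
θ ≈ 47.88°.

47.88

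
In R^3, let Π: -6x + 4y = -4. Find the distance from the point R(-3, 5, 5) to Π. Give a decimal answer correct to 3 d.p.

n·R − d = (-6)·(-3) + (4)·(5) + (0)·(5) − (-4) = 42; |n| = √52.
Distance = |42| / √52 = 42/√52 ≈ 5.824.

5.824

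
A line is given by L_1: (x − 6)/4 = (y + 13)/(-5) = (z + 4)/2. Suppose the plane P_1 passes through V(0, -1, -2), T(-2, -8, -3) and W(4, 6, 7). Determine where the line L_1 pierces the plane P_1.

(-2, -3, -8)

L_1 has direction (4, -5, 2) through (6, -13, -4).
VT = (-2, -7, -1), VW = (4, 7, 9); a normal to P_1 is VT × VW = (-56, 14, 14).
Using V: P_1 has equation -56x + 14y + 14z = -42.
Substitute r = (6, -13, -4) + t(4, -5, 2) into the plane: -574 + (-266)t = -42, so t = -2.
Intersection: (6, -13, -4) + (-2)·(4, -5, 2) = (-2, -3, -8).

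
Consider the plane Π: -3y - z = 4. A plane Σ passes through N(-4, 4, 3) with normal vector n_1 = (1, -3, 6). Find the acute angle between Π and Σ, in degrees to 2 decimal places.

81.96

Σ: n_1·r = n_1·N gives x - 3y + 6z = 2.
cos θ = |n₁·n₂| / (|n₁||n₂|) = |3| / (√10 · √46).
θ = arccos(0.13988) ≈ 81.96°.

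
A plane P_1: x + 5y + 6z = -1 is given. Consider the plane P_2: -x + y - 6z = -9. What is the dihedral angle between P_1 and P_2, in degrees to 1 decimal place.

48.8

cos θ = |n₁·n₂| / (|n₁||n₂|) = |-32| / (√62 · √38).
θ = arccos(0.65927) ≈ 48.8°.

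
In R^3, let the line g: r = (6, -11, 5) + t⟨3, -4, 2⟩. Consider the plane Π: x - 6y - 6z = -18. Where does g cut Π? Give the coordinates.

(-6, 5, -3)

Substitute r = (6, -11, 5) + t(3, -4, 2) into the plane: 42 + 15t = -18, so t = -4.
Intersection: (6, -11, 5) + (-4)·(3, -4, 2) = (-6, 5, -3).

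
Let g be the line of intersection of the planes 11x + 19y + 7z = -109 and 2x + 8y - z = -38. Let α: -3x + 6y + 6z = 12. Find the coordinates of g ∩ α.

Direction of g: (11, 19, 7) × (2, 8, -1) = (-75, 25, 50).
A point on g: solving the two plane equations with x = 3 gives (3, -6, -4).
Substitute r = (3, -6, -4) + t(-75, 25, 50) into the plane: -69 + 675t = 12, so t = 3/25.
Intersection: (3, -6, -4) + (3/25)·(-75, 25, 50) = (-6, -3, 2).

(-6, -3, 2)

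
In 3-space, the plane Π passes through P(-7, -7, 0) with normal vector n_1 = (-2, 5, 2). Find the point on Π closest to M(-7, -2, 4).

(-5, -7, 2)

Π: n_1·r = n_1·P gives -2x + 5y + 2z = -21.
Foot = M − λn with λ = (n·M − d)/|n|² = (12 − (-21))/33 = 1.
Foot = (-7, -2, 4) − 1·(-2, 5, 2) = (-5, -7, 2).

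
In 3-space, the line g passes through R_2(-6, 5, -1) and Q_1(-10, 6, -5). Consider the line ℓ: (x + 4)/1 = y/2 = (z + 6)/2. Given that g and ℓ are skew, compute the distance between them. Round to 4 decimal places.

A direction vector for g is Q_1 − R_2 = (-4, 1, -4).
ℓ has direction (1, 2, 2) through (-4, 0, -6).
Common perpendicular direction n = (-4, 1, -4) × (1, 2, 2) = (10, 4, -9).
With w = (-4, 0, -6) − (-6, 5, -1) = (2, -5, -5), w · n = 45.
Distance = |w · n| / |n| = |45| / √197 ≈ 3.2061.

3.2061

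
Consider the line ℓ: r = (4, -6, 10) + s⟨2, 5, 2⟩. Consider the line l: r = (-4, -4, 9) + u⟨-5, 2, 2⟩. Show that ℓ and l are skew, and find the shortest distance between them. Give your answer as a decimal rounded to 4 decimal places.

3.2055

Common perpendicular direction n = (2, 5, 2) × (-5, 2, 2) = (6, -14, 29).
With w = (-4, -4, 9) − (4, -6, 10) = (-8, 2, -1), w · n = -105.
Since n ≠ 0 the lines are not parallel, and w · n = -105 ≠ 0 so they do not intersect; hence they are skew.
Distance = |w · n| / |n| = |-105| / √1073 ≈ 3.2055.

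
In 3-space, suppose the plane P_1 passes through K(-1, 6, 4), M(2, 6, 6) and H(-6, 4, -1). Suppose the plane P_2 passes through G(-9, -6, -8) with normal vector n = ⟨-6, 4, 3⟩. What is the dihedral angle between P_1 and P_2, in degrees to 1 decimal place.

71.3

KM = (3, 0, 2), KH = (-5, -2, -5); a normal to P_1 is KM × KH = (4, 5, -6).
Using K: P_1 has equation 4x + 5y - 6z = 2.
P_2: n·r = n·G gives -6x + 4y + 3z = 6.
cos θ = |n₁·n₂| / (|n₁||n₂|) = |-22| / (√77 · √61).
θ = arccos(0.32101) ≈ 71.3°.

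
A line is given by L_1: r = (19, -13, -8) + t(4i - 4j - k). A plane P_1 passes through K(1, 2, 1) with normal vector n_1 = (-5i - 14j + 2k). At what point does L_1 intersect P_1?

P_1: n_1·r = n_1·K gives -5x - 14y + 2z = -31.
Substitute r = (19, -13, -8) + t(4, -4, -1) into the plane: 71 + 34t = -31, so t = -3.
Intersection: (19, -13, -8) + (-3)·(4, -4, -1) = (7, -1, -5).

(7, -1, -5)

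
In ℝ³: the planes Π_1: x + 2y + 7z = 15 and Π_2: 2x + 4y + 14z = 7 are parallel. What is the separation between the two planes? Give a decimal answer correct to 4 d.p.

1.5650

Rescale Π_2 by 1/2: x + 2y + 7z = 7/2. Then distance = |15 − (7/2)| / √54 ≈ 1.5650.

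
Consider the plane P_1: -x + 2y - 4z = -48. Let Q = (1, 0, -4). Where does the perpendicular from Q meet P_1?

(4, -6, 8)

Foot = Q − λn with λ = (n·Q − d)/|n|² = (15 − (-48))/21 = 3.
Foot = (1, 0, -4) − 3·(-1, 2, -4) = (4, -6, 8).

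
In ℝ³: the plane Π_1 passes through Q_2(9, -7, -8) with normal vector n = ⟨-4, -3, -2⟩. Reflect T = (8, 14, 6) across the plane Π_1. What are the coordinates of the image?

(-16, -4, -6)

Π_1: n·r = n·Q_2 gives -4x - 3y - 2z = 1.
λ = (n·T − d)/|n|² = (-86 − 1)/29 = -3.
Reflection = T − 2λn = (8, 14, 6) − (-6)·(-4, -3, -2) = (-16, -4, -6).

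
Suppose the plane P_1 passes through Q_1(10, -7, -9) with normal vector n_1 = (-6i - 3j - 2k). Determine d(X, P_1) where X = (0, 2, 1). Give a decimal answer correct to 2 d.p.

P_1: n_1·r = n_1·Q_1 gives -6x - 3y - 2z = -21.
n·X − d = (-6)·(0) + (-3)·(2) + (-2)·(1) − (-21) = 13; |n| = √49.
Distance = |13| / √49 = 13/√49 ≈ 1.86.

1.86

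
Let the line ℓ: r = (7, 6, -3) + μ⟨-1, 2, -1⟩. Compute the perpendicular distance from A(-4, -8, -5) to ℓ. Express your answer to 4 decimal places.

16.8375

Taking (7, 6, -3) on ℓ with direction v = (-1, 2, -1): w = A − (7, 6, -3) = (-11, -14, -2), and w × v = (18, -9, -36).
Distance = |w × v| / |v| = √1701 / √6 ≈ 16.8375.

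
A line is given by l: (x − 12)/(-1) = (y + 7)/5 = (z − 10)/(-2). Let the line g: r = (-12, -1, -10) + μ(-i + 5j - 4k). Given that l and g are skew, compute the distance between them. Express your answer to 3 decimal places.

22.357

l has direction (-1, 5, -2) through (12, -7, 10).
Common perpendicular direction n = (-1, 5, -2) × (-1, 5, -4) = (-10, -2, 0).
With w = (-12, -1, -10) − (12, -7, 10) = (-24, 6, -20), w · n = 228.
Distance = |w · n| / |n| = |228| / √104 ≈ 22.357.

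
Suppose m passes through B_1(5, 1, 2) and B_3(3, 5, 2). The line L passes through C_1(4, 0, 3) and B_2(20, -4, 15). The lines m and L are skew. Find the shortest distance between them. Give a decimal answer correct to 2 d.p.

1.65

A direction vector for m is B_3 − B_1 = (-2, 4, 0).
A direction vector for L is B_2 − C_1 = (16, -4, 12).
Common perpendicular direction n = (-2, 4, 0) × (16, -4, 12) = (48, 24, -56).
With w = (4, 0, 3) − (5, 1, 2) = (-1, -1, 1), w · n = -128.
Distance = |w · n| / |n| = |-128| / √6016 ≈ 1.65.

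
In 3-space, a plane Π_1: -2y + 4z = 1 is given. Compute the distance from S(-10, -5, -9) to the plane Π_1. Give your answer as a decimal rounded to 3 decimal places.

6.037

n·S − d = (0)·(-10) + (-2)·(-5) + (4)·(-9) − 1 = -27; |n| = √20.
Distance = |-27| / √20 = 27/√20 ≈ 6.037.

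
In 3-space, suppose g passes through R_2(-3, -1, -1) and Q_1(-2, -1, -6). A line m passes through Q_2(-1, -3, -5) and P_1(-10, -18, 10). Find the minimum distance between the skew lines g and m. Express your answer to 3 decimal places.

A direction vector for g is Q_1 − R_2 = (1, 0, -5).
A direction vector for m is P_1 − Q_2 = (-9, -15, 15).
Common perpendicular direction n = (1, 0, -5) × (-9, -15, 15) = (-75, 30, -15).
With w = (-1, -3, -5) − (-3, -1, -1) = (2, -2, -4), w · n = -150.
Distance = |w · n| / |n| = |-150| / √6750 ≈ 1.826.

1.826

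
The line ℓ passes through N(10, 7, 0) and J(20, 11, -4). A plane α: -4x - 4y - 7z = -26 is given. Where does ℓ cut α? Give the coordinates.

(-5, 1, 6)

A direction vector for ℓ is J − N = (10, 4, -4).
Substitute r = (10, 7, 0) + t(10, 4, -4) into the plane: -68 + (-28)t = -26, so t = -3/2.
Intersection: (10, 7, 0) + (-3/2)·(10, 4, -4) = (-5, 1, 6).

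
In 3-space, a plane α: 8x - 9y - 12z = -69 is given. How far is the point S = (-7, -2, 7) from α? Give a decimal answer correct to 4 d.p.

n·S − d = (8)·(-7) + (-9)·(-2) + (-12)·(7) − (-69) = -53; |n| = √289.
Distance = |-53| / √289 = 53/√289 ≈ 3.1176.

3.1176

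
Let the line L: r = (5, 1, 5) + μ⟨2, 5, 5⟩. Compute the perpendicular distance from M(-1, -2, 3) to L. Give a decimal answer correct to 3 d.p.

Taking (5, 1, 5) on L with direction v = (2, 5, 5): w = M − (5, 1, 5) = (-6, -3, -2), and w × v = (-5, 26, -24).
Distance = |w × v| / |v| = √1277 / √54 ≈ 4.863.

4.863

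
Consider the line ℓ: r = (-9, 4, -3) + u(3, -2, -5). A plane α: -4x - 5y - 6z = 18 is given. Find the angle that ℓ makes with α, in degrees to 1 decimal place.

sin θ = |n·v| / (|n||v|) = |28| / (√77 · √38) = 0.51763.
θ ≈ 31.2°.

31.2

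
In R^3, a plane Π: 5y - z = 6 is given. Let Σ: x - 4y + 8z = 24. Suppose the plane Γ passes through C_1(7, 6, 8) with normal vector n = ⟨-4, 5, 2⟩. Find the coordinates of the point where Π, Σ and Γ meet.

(0, 2, 4)

Γ: n·r = n·C_1 gives -4x + 5y + 2z = 18.
Solving the 3×3 linear system 5y - z = 6, x - 4y + 8z = 24, -4x + 5y + 2z = 18 (e.g. by elimination or Cramer's rule, determinant = -159) gives (0, 2, 4).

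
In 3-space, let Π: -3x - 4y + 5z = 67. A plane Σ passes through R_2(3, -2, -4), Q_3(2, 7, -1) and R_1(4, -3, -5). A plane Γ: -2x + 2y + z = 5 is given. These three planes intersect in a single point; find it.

(-8, -7, 3)

R_2Q_3 = (-1, 9, 3), R_2R_1 = (1, -1, -1); a normal to Σ is R_2Q_3 × R_2R_1 = (-6, 2, -8).
Using R_2: Σ has equation -6x + 2y - 8z = 10.
Solving the 3×3 linear system -3x - 4y + 5z = 67, -6x + 2y - 8z = 10, -2x + 2y + z = 5 (e.g. by elimination or Cramer's rule, determinant = -182) gives (-8, -7, 3).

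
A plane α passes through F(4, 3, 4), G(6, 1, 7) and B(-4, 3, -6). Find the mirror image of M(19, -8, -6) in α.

(-11, -2, 18)

FG = (2, -2, 3), FB = (-8, 0, -10); a normal to α is FG × FB = (20, -4, -16).
Using F: α has equation 20x - 4y - 16z = 4.
λ = (n·M − d)/|n|² = (508 − 4)/672 = 3/4.
Reflection = M − 2λn = (19, -8, -6) − (3/2)·(20, -4, -16) = (-11, -2, 18).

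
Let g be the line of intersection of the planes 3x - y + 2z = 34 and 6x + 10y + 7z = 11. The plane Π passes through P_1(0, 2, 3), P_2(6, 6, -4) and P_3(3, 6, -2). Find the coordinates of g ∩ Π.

(6, -6, 5)

Direction of g: (3, -1, 2) × (6, 10, 7) = (-27, -9, 36).
A point on g: solving the two plane equations with x = 18 gives (18, -2, -11).
P_1P_2 = (6, 4, -7), P_1P_3 = (3, 4, -5); a normal to Π is P_1P_2 × P_1P_3 = (8, 9, 12).
Using P_1: Π has equation 8x + 9y + 12z = 54.
Substitute r = (18, -2, -11) + t(-27, -9, 36) into the plane: -6 + 135t = 54, so t = 4/9.
Intersection: (18, -2, -11) + (4/9)·(-27, -9, 36) = (6, -6, 5).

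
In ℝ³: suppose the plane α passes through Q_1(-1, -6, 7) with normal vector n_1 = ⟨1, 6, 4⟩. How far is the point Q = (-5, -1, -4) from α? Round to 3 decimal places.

2.472

α: n_1·r = n_1·Q_1 gives x + 6y + 4z = -9.
n·Q − d = (1)·(-5) + (6)·(-1) + (4)·(-4) − (-9) = -18; |n| = √53.
Distance = |-18| / √53 = 18/√53 ≈ 2.472.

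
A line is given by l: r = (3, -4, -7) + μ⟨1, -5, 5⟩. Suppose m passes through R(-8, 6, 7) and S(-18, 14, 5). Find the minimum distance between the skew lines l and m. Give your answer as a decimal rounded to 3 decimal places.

10.470

A direction vector for m is S − R = (-10, 8, -2).
Common perpendicular direction n = (1, -5, 5) × (-10, 8, -2) = (-30, -48, -42).
With w = (-8, 6, 7) − (3, -4, -7) = (-11, 10, 14), w · n = -738.
Distance = |w · n| / |n| = |-738| / √4968 ≈ 10.470.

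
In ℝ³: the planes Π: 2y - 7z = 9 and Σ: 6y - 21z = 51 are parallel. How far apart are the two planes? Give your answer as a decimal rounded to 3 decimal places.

1.099

Rescale Σ by 1/3: 2y - 7z = 17. Then distance = |9 − 17| / √53 ≈ 1.099.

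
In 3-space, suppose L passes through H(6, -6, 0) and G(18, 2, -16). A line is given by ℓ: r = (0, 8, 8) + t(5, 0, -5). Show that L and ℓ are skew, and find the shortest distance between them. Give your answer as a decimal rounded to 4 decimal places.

6.0000

A direction vector for L is G − H = (12, 8, -16).
Common perpendicular direction n = (12, 8, -16) × (5, 0, -5) = (-40, -20, -40).
With w = (0, 8, 8) − (6, -6, 0) = (-6, 14, 8), w · n = -360.
Since n ≠ 0 the lines are not parallel, and w · n = -360 ≠ 0 so they do not intersect; hence they are skew.
Distance = |w · n| / |n| = |-360| / √3600 ≈ 6.0000.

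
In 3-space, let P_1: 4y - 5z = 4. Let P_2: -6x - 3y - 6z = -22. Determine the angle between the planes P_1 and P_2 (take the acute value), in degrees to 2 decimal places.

cos θ = |n₁·n₂| / (|n₁||n₂|) = |18| / (√41 · √81).
θ = arccos(0.31235) ≈ 71.80°.

71.80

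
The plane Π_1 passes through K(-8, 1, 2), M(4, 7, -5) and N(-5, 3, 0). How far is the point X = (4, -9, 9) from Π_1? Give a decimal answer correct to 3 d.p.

KM = (12, 6, -7), KN = (3, 2, -2); a normal to Π_1 is KM × KN = (2, 3, 6).
Using K: Π_1 has equation 2x + 3y + 6z = -1.
n·X − d = (2)·(4) + (3)·(-9) + (6)·(9) − (-1) = 36; |n| = √49.
Distance = |36| / √49 = 36/√49 ≈ 5.143.

5.143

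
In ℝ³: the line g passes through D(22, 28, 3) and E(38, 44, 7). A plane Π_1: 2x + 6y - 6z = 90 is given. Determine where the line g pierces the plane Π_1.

(6, 12, -1)

A direction vector for g is E − D = (16, 16, 4).
Substitute r = (22, 28, 3) + t(16, 16, 4) into the plane: 194 + 104t = 90, so t = -1.
Intersection: (22, 28, 3) + (-1)·(16, 16, 4) = (6, 12, -1).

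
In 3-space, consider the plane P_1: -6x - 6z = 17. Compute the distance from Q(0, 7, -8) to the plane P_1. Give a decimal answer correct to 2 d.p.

3.65

n·Q − d = (-6)·(0) + (0)·(7) + (-6)·(-8) − 17 = 31; |n| = √72.
Distance = |31| / √72 = 31/√72 ≈ 3.65.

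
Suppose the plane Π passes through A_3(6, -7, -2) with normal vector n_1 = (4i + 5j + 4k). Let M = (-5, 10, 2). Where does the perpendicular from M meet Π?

Π: n_1·r = n_1·A_3 gives 4x + 5y + 4z = -19.
Foot = M − λn with λ = (n·M − d)/|n|² = (38 − (-19))/57 = 1.
Foot = (-5, 10, 2) − 1·(4, 5, 4) = (-9, 5, -2).

(-9, 5, -2)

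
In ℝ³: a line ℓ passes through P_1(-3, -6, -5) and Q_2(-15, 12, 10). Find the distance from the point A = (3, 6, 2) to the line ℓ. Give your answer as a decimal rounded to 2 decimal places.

A direction vector for ℓ is Q_2 − P_1 = (-12, 18, 15).
Taking (-3, -6, -5) on ℓ with direction v = (-12, 18, 15): w = A − (-3, -6, -5) = (6, 12, 7), and w × v = (54, -174, 252).
Distance = |w × v| / |v| = √96696 / √693 ≈ 11.81.

11.81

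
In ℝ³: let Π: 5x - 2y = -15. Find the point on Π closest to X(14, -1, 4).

(-1, 5, 4)

Foot = X − λn with λ = (n·X − d)/|n|² = (72 − (-15))/29 = 3.
Foot = (14, -1, 4) − 3·(5, -2, 0) = (-1, 5, 4).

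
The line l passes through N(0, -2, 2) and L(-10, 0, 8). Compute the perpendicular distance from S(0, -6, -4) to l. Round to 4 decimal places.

6.1783

A direction vector for l is L − N = (-10, 2, 6).
Taking (0, -2, 2) on l with direction v = (-10, 2, 6): w = S − (0, -2, 2) = (0, -4, -6), and w × v = (-12, 60, -40).
Distance = |w × v| / |v| = √5344 / √140 ≈ 6.1783.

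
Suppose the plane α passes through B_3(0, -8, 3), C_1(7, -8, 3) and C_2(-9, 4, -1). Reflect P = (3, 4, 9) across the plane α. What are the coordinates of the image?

(3, -2, -9)

B_3C_1 = (7, 0, 0), B_3C_2 = (-9, 12, -4); a normal to α is B_3C_1 × B_3C_2 = (0, 28, 84).
Using B_3: α has equation 28y + 84z = 28.
λ = (n·P − d)/|n|² = (868 − 28)/7840 = 3/28.
Reflection = P − 2λn = (3, 4, 9) − (3/14)·(0, 28, 84) = (3, -2, -9).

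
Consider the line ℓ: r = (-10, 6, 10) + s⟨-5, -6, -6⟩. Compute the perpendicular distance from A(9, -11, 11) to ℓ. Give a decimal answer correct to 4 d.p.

25.5145

Taking (-10, 6, 10) on ℓ with direction v = (-5, -6, -6): w = A − (-10, 6, 10) = (19, -17, 1), and w × v = (108, 109, -199).
Distance = |w × v| / |v| = √63146 / √97 ≈ 25.5145.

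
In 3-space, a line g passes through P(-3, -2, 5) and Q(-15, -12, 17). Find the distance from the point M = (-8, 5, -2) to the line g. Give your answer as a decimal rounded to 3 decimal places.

10.011

A direction vector for g is Q − P = (-12, -10, 12).
Taking (-3, -2, 5) on g with direction v = (-12, -10, 12): w = M − (-3, -2, 5) = (-5, 7, -7), and w × v = (14, 144, 134).
Distance = |w × v| / |v| = √38888 / √388 ≈ 10.011.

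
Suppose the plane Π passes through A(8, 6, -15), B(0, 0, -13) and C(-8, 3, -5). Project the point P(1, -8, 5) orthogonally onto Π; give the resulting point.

(-8, 0, -7)

AB = (-8, -6, 2), AC = (-16, -3, 10); a normal to Π is AB × AC = (-54, 48, -72).
Using A: Π has equation -54x + 48y - 72z = 936.
Foot = P − λn with λ = (n·P − d)/|n|² = (-798 − 936)/10404 = -1/6.
Foot = (1, -8, 5) − (-1/6)·(-54, 48, -72) = (-8, 0, -7).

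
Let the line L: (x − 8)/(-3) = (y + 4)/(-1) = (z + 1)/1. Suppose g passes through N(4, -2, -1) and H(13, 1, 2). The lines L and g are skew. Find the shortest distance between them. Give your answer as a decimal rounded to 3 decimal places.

L has direction (-3, -1, 1) through (8, -4, -1).
A direction vector for g is H − N = (9, 3, 3).
Common perpendicular direction n = (-3, -1, 1) × (9, 3, 3) = (-6, 18, 0).
With w = (4, -2, -1) − (8, -4, -1) = (-4, 2, 0), w · n = 60.
Distance = |w · n| / |n| = |60| / √360 ≈ 3.162.

3.162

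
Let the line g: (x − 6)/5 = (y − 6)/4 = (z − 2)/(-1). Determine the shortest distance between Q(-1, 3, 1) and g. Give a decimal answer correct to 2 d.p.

2.94

g has direction (5, 4, -1) through (6, 6, 2).
Taking (6, 6, 2) on g with direction v = (5, 4, -1): w = Q − (6, 6, 2) = (-7, -3, -1), and w × v = (7, -12, -13).
Distance = |w × v| / |v| = √362 / √42 ≈ 2.94.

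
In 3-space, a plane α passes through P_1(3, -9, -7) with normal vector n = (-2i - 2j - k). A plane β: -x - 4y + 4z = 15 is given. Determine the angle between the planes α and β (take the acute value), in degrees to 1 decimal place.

α: n·r = n·P_1 gives -2x - 2y - z = 19.
cos θ = |n₁·n₂| / (|n₁||n₂|) = |6| / (√9 · √33).
θ = arccos(0.34816) ≈ 69.6°.

69.6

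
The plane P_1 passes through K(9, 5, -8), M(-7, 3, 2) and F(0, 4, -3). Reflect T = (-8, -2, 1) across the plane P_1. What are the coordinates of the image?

KM = (-16, -2, 10), KF = (-9, -1, 5); a normal to P_1 is KM × KF = (0, -10, -2).
Using K: P_1 has equation -10y - 2z = -34.
λ = (n·T − d)/|n|² = (18 − (-34))/104 = 1/2.
Reflection = T − 2λn = (-8, -2, 1) − 1·(0, -10, -2) = (-8, 8, 3).

(-8, 8, 3)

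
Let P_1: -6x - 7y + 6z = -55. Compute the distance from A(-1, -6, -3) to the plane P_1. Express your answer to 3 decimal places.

n·A − d = (-6)·(-1) + (-7)·(-6) + (6)·(-3) − (-55) = 85; |n| = √121.
Distance = |85| / √121 = 85/√121 ≈ 7.727.

7.727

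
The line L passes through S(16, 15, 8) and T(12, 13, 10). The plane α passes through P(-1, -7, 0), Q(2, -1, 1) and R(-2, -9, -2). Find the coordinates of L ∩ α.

(8, 11, 12)

A direction vector for L is T − S = (-4, -2, 2).
PQ = (3, 6, 1), PR = (-1, -2, -2); a normal to α is PQ × PR = (-10, 5, 0).
Using P: α has equation -10x + 5y = -25.
Substitute r = (16, 15, 8) + t(-4, -2, 2) into the plane: -85 + 30t = -25, so t = 2.
Intersection: (16, 15, 8) + 2·(-4, -2, 2) = (8, 11, 12).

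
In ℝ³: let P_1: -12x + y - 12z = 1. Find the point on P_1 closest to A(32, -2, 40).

Foot = A − λn with λ = (n·A − d)/|n|² = (-866 − 1)/289 = -3.
Foot = (32, -2, 40) − (-3)·(-12, 1, -12) = (-4, 1, 4).

(-4, 1, 4)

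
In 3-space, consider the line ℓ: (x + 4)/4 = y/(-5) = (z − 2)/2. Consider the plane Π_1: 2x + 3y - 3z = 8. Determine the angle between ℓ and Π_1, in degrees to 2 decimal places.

24.40

ℓ has direction (4, -5, 2) through (-4, 0, 2).
sin θ = |n·v| / (|n||v|) = |-13| / (√22 · √45) = 0.41317.
θ ≈ 24.40°.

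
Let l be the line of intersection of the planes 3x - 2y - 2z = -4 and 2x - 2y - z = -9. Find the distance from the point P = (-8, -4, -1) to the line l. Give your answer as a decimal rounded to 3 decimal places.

Direction of l: (3, -2, -2) × (2, -2, -1) = (-2, -1, -2).
A point on l: solving the two plane equations with x = 0 gives (0, 7, -5).
Taking (0, 7, -5) on l with direction v = (-2, -1, -2): w = P − (0, 7, -5) = (-8, -11, 4), and w × v = (26, -24, -14).
Distance = |w × v| / |v| = √1448 / √9 ≈ 12.684.

12.684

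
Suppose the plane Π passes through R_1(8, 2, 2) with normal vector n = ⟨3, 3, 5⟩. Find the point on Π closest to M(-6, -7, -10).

Π: n·r = n·R_1 gives 3x + 3y + 5z = 40.
Foot = M − λn with λ = (n·M − d)/|n|² = (-89 − 40)/43 = -3.
Foot = (-6, -7, -10) − (-3)·(3, 3, 5) = (3, 2, 5).

(3, 2, 5)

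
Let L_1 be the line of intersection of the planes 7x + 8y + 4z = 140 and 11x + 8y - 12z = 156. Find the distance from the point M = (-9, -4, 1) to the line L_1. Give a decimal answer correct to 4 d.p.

Direction of L_1: (7, 8, 4) × (11, 8, -12) = (-128, 128, -32).
A point on L_1: solving the two plane equations with x = 8 gives (8, 10, 1).
Taking (8, 10, 1) on L_1 with direction v = (-128, 128, -32): w = M − (8, 10, 1) = (-17, -14, 0), and w × v = (448, -544, -3968).
Distance = |w × v| / |v| = √16241664 / √33792 ≈ 21.9234.

21.9234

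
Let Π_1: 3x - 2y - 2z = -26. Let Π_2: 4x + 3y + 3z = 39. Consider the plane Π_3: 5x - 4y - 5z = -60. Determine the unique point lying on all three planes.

Solving the 3×3 linear system 3x - 2y - 2z = -26, 4x + 3y + 3z = 39, 5x - 4y - 5z = -60 (e.g. by elimination or Cramer's rule, determinant = -17) gives (0, 5, 8).

(0, 5, 8)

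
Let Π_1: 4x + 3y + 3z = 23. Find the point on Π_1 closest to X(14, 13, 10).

Foot = X − λn with λ = (n·X − d)/|n|² = (125 − 23)/34 = 3.
Foot = (14, 13, 10) − 3·(4, 3, 3) = (2, 4, 1).

(2, 4, 1)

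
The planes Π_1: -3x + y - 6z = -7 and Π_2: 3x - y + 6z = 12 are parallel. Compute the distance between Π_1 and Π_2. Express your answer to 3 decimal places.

Rescale Π_2 by 1/(-1): -3x + y - 6z = -12. Then distance = |-7 − (-12)| / √46 ≈ 0.737.

0.737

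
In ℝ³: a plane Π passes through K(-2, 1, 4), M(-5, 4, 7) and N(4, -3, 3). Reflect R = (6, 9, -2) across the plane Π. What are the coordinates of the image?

KM = (-3, 3, 3), KN = (6, -4, -1); a normal to Π is KM × KN = (9, 15, -6).
Using K: Π has equation 9x + 15y - 6z = -27.
λ = (n·R − d)/|n|² = (201 − (-27))/342 = 2/3.
Reflection = R − 2λn = (6, 9, -2) − (4/3)·(9, 15, -6) = (-6, -11, 6).

(-6, -11, 6)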